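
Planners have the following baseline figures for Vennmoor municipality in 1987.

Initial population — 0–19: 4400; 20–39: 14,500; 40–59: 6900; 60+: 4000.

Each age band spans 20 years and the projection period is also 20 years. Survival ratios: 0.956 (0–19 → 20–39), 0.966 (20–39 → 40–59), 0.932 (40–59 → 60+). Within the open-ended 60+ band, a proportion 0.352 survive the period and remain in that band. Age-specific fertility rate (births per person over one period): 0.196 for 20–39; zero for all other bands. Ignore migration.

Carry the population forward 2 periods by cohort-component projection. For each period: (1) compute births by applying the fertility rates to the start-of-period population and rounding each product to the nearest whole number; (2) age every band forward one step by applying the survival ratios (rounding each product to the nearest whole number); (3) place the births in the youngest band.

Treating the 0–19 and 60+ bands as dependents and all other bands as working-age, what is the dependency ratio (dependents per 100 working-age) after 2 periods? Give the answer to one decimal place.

245.4

Period 1.
Births: 14500 × 0.196 = 2842
20–39: 4400 × 0.956 = 4206
40–59: 14500 × 0.966 = 14007
60+: 6900 × 0.932 + 4000 × 0.352 = 6431 + 1408 = 7839
Population now: 0–19=2842, 20–39=4206, 40–59=14007, 60+=7839
Period 2.
Births: 4206 × 0.196 = 824
20–39: 2842 × 0.956 = 2717
40–59: 4206 × 0.966 = 4063
60+: 14007 × 0.932 + 7839 × 0.352 = 13055 + 2759 = 15814
Population now: 0–19=824, 20–39=2717, 40–59=4063, 60+=15814
Dependents (band 0–19 + band 60+) = 824 + 15814 = 16638; working-age = 6780; ratio = 16638/6780 × 100 = 245.4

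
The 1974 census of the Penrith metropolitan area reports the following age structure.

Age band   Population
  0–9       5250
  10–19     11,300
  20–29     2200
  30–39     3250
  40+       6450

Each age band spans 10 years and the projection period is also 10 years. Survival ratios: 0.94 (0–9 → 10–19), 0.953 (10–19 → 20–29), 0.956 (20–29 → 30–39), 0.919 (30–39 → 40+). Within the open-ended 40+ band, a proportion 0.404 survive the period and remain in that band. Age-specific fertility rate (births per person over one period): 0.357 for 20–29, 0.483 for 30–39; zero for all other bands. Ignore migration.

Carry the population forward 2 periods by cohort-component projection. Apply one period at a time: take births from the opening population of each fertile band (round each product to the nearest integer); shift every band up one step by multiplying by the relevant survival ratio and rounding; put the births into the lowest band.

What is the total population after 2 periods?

Period 1.
Births: 2200 * 0.357 = 785  |  3250 * 0.483 = 1570 — total 2355
10–19: 5250 * 0.94 = 4935
20–29: 11300 * 0.953 = 10769
30–39: 2200 * 0.956 = 2103
40+: 3250 * 0.919 + 6450 * 0.404 = 2987 + 2606 = 5593
→ [2355, 4935, 10769, 2103, 5593]
Period 2.
Births: 10769 * 0.357 = 3845  |  2103 * 0.483 = 1016 — total 4861
10–19: 2355 * 0.94 = 2214
20–29: 4935 * 0.953 = 4703
30–39: 10769 * 0.956 = 10295
40+: 2103 * 0.919 + 5593 * 0.404 = 1933 + 2260 = 4193
→ [4861, 2214, 4703, 10295, 4193]
Total after period 2: 4861 + 2214 + 4703 + 10295 + 4193 = 26266

26266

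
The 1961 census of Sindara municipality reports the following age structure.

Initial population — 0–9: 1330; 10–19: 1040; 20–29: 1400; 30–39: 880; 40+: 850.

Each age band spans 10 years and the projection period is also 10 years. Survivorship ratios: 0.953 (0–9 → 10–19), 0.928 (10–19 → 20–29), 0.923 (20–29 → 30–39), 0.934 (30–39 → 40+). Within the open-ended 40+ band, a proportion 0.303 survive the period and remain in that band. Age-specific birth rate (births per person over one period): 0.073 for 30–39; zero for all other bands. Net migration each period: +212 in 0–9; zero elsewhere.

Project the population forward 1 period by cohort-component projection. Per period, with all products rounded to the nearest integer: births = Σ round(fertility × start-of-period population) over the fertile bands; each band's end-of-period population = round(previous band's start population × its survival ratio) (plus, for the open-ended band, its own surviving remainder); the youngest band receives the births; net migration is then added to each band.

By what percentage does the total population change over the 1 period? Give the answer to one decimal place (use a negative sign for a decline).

-11.3

Let band 1 be 0–9 through band 5 = 40+.
Period 1:
Births: 880 * 0.073 = 64
Band 2: 1330 * 0.953 = 1267
Band 3: 1040 * 0.928 = 965
Band 4: 1400 * 0.923 = 1292
Band 5: 880 * 0.934 + 850 * 0.303 = 822 + 258 = 1080
Net migration: Band 1 + 212 → 276
→ [276, 1267, 965, 1292, 1080]
Total: 5500 → 4880; change = -620; percentage change = -11.3%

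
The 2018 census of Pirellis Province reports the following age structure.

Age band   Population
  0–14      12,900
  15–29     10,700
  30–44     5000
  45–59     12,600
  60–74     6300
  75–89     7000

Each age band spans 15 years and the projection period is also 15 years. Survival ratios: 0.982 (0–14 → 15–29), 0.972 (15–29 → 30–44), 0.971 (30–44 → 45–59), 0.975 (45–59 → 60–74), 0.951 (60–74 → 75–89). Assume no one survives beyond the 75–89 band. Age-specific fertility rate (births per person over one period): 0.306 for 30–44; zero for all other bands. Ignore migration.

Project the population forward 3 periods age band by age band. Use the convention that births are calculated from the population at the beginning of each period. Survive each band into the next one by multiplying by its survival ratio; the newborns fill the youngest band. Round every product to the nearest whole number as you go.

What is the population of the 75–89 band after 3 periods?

4502

— Period 1 —
Births: 5000 × 0.306 = 1530
15–29: 12900 × 0.982 = 12668
30–44: 10700 × 0.972 = 10400
45–59: 5000 × 0.971 = 4855
60–74: 12600 × 0.975 = 12285
75–89: 6300 × 0.951 = 5991
→ [1530, 12668, 10400, 4855, 12285, 5991]
— Period 2 —
Births: 10400 × 0.306 = 3182
15–29: 1530 × 0.982 = 1502
30–44: 12668 × 0.972 = 12313
45–59: 10400 × 0.971 = 10098
60–74: 4855 × 0.975 = 4734
75–89: 12285 × 0.951 = 11683
→ [3182, 1502, 12313, 10098, 4734, 11683]
— Period 3 —
Births: 12313 × 0.306 = 3768
15–29: 3182 × 0.982 = 3125
30–44: 1502 × 0.972 = 1460
45–59: 12313 × 0.971 = 11956
60–74: 10098 × 0.975 = 9846
75–89: 4734 × 0.951 = 4502
→ [3768, 3125, 1460, 11956, 9846, 4502]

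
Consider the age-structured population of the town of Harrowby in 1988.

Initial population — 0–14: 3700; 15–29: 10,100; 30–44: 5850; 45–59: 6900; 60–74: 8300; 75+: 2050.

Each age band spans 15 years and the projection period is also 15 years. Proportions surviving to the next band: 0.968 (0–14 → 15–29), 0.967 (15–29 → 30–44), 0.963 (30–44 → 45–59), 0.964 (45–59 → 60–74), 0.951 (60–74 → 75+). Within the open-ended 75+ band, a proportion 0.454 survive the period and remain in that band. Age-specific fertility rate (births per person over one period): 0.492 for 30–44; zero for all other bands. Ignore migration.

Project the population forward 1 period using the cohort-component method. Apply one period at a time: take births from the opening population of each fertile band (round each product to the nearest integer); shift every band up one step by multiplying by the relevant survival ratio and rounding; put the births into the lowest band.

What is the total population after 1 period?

37337

Let group 1 be 0–14 through group 6 = 75+.
Period 1.
Births: 5850 × 0.492 = 2878
Group 2: 3700 × 0.968 = 3582
Group 3: 10100 × 0.967 = 9767
Group 4: 5850 × 0.963 = 5634
Group 5: 6900 × 0.964 = 6652
Group 6: 8300 × 0.951 + 2050 × 0.454 = 7893 + 931 = 8824
Giving 2878 / 3582 / 9767 / 5634 / 6652 / 8824.
Total after period 1: 2878 + 3582 + 9767 + 5634 + 6652 + 8824 = 37337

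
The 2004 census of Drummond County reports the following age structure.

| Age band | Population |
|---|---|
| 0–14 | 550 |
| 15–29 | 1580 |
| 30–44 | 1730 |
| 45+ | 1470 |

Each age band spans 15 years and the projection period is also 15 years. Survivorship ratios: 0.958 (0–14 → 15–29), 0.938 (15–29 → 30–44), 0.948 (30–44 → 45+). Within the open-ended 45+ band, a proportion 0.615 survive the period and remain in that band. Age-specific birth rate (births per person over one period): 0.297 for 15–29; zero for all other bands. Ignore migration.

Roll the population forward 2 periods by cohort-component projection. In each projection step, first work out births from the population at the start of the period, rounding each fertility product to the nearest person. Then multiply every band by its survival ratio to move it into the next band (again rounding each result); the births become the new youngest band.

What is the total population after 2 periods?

Call the groups 1 to 4, youngest first.
Period 1.
Births: 1580 × 0.297 = 469
Group 2: 550 × 0.958 = 527
Group 3: 1580 × 0.938 = 1482
Group 4: 1730 × 0.948 + 1470 × 0.615 = 1640 + 904 = 2544
Giving 469 / 527 / 1482 / 2544.
Period 2.
Births: 527 × 0.297 = 157
Group 2: 469 × 0.958 = 449
Group 3: 527 × 0.938 = 494
Group 4: 1482 × 0.948 + 2544 × 0.615 = 1405 + 1565 = 2970
Giving 157 / 449 / 494 / 2970.
Total after period 2: 157 + 449 + 494 + 2970 = 4070

4070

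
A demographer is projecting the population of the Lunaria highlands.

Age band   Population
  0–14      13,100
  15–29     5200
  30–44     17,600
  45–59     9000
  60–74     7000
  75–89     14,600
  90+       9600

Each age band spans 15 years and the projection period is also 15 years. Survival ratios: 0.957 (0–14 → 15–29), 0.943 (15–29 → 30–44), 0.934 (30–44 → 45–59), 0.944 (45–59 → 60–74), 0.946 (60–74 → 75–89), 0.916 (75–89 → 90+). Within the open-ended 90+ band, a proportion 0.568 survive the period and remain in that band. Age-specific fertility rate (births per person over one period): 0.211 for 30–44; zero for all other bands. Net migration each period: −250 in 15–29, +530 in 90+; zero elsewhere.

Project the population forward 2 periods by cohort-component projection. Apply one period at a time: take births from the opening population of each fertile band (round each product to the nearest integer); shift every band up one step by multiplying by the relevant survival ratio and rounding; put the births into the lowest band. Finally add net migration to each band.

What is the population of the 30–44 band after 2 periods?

11587

Call the bands 1 to 7, youngest first.
— Period 1 —
Births: 17600 × 0.211 = 3714
Band 2: 13100 × 0.957 = 12537
Band 3: 5200 × 0.943 = 4904
Band 4: 17600 × 0.934 = 16438
Band 5: 9000 × 0.944 = 8496
Band 6: 7000 × 0.946 = 6622
Band 7: 14600 × 0.916 + 9600 × 0.568 = 13374 + 5453 = 18827
Net migration: Band 2 − 250 → 12287; Band 7 + 530 → 19357
→ [3714, 12287, 4904, 16438, 8496, 6622, 19357]
— Period 2 —
Births: 4904 × 0.211 = 1035
Band 2: 3714 × 0.957 = 3554
Band 3: 12287 × 0.943 = 11587
Band 4: 4904 × 0.934 = 4580
Band 5: 16438 × 0.944 = 15517
Band 6: 8496 × 0.946 = 8037
Band 7: 6622 × 0.916 + 19357 × 0.568 = 6066 + 10995 = 17061
Net migration: Band 2 − 250 → 3304; Band 7 + 530 → 17591
→ [1035, 3304, 11587, 4580, 15517, 8037, 17591]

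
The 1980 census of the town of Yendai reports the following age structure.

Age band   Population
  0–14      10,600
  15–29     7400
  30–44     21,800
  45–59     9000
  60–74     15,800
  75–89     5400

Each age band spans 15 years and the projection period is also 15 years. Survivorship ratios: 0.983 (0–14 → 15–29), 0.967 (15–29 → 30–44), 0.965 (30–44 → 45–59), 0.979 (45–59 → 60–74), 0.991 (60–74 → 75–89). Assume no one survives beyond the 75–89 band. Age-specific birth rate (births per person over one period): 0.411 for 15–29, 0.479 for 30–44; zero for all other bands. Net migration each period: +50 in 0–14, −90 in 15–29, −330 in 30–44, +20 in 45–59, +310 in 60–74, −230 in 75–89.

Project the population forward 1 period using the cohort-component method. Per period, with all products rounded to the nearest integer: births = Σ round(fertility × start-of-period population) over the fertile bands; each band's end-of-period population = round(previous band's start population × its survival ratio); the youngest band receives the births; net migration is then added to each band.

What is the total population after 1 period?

76295

Call the groups 1 to 6, youngest first.
After projecting period 1:
Births: 7400 × 0.411 = 3041, 21800 × 0.479 = 10442 → 13483
Group 2: 10600 × 0.983 = 10420
Group 3: 7400 × 0.967 = 7156
Group 4: 21800 × 0.965 = 21037
Group 5: 9000 × 0.979 = 8811
Group 6: 15800 × 0.991 = 15658
Net migration: Group 1 + 50 → 13533; Group 2 − 90 → 10330; Group 3 − 330 → 6826; Group 4 + 20 → 21057; Group 5 + 310 → 9121; Group 6 − 230 → 15428
Population now: 0–14=13533, 15–29=10330, 30–44=6826, 45–59=21057, 60–74=9121, 75–89=15428
Total after period 1: 13533 + 10330 + 6826 + 21057 + 9121 + 15428 = 76295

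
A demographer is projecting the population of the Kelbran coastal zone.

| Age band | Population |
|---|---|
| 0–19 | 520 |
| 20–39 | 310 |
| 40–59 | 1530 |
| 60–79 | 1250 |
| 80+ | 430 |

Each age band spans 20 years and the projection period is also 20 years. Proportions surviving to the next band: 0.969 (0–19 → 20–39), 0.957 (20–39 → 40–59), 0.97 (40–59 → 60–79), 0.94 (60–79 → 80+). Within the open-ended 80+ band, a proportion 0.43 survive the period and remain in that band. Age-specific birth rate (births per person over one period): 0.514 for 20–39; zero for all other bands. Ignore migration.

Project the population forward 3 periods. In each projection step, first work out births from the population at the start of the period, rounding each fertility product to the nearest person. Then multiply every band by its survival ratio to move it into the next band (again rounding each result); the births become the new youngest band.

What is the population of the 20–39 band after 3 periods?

[period 1]
Births: 310 × 0.514 = 159
20–39: 520 × 0.969 = 504
40–59: 310 × 0.957 = 297
60–79: 1530 × 0.97 = 1484
80+: 1250 × 0.94 + 430 × 0.43 = 1175 + 185 = 1360
Population now: 0–19=159, 20–39=504, 40–59=297, 60–79=1484, 80+=1360
[period 2]
Births: 504 × 0.514 = 259
20–39: 159 × 0.969 = 154
40–59: 504 × 0.957 = 482
60–79: 297 × 0.97 = 288
80+: 1484 × 0.94 + 1360 × 0.43 = 1395 + 585 = 1980
Population now: 0–19=259, 20–39=154, 40–59=482, 60–79=288, 80+=1980
[period 3]
Births: 154 × 0.514 = 79
20–39: 259 × 0.969 = 251
40–59: 154 × 0.957 = 147
60–79: 482 × 0.97 = 468
80+: 288 × 0.94 + 1980 × 0.43 = 271 + 851 = 1122
Population now: 0–19=79, 20–39=251, 40–59=147, 60–79=468, 80+=1122

251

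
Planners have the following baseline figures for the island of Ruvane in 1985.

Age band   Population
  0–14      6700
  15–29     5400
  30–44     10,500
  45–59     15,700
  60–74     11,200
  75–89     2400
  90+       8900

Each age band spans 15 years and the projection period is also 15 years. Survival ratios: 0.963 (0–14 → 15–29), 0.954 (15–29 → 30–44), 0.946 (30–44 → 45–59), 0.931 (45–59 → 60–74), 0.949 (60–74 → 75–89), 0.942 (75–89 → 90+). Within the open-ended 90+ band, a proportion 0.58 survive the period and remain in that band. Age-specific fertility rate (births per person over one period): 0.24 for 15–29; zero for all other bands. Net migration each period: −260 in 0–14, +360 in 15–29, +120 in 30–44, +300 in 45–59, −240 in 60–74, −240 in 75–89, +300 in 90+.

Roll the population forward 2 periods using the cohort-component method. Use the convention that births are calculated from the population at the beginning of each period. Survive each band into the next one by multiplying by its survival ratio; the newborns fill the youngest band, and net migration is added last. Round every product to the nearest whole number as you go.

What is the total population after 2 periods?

51895

Let group 1 be 0–14 through group 7 = 90+.
[period 1]
Births: 5400 × 0.24 = 1296
Group 2: 6700 × 0.963 = 6452
Group 3: 5400 × 0.954 = 5152
Group 4: 10500 × 0.946 = 9933
Group 5: 15700 × 0.931 = 14617
Group 6: 11200 × 0.949 = 10629
Group 7: 2400 × 0.942 + 8900 × 0.58 = 2261 + 5162 = 7423
Net migration: Group 1 − 260 → 1036; Group 2 + 360 → 6812; Group 3 + 120 → 5272; Group 4 + 300 → 10233; Group 5 − 240 → 14377; Group 6 − 240 → 10389; Group 7 + 300 → 7723
Population now: 0–14=1036, 15–29=6812, 30–44=5272, 45–59=10233, 60–74=14377, 75–89=10389, 90+=7723
[period 2]
Births: 6812 × 0.24 = 1635
Group 2: 1036 × 0.963 = 998
Group 3: 6812 × 0.954 = 6499
Group 4: 5272 × 0.946 = 4987
Group 5: 10233 × 0.931 = 9527
Group 6: 14377 × 0.949 = 13644
Group 7: 10389 × 0.942 + 7723 × 0.58 = 9786 + 4479 = 14265
Net migration: Group 1 − 260 → 1375; Group 2 + 360 → 1358; Group 3 + 120 → 6619; Group 4 + 300 → 5287; Group 5 − 240 → 9287; Group 6 − 240 → 13404; Group 7 + 300 → 14565
Population now: 0–14=1375, 15–29=1358, 30–44=6619, 45–59=5287, 60–74=9287, 75–89=13404, 90+=14565
Total after period 2: 1375 + 1358 + 6619 + 5287 + 9287 + 13404 + 14565 = 51895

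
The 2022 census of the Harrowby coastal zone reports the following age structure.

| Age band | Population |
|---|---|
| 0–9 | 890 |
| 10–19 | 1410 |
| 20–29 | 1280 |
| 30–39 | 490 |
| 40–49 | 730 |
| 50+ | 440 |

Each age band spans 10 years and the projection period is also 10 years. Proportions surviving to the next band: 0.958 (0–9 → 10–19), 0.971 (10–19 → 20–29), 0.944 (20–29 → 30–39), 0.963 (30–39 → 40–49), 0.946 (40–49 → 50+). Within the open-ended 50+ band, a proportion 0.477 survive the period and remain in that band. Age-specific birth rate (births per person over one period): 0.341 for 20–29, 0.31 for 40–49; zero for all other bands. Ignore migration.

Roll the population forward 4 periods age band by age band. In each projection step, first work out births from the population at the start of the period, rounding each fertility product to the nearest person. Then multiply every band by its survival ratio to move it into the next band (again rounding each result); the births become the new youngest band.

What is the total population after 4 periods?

5018

Period 1.
Births: 1280 × 0.341 = 436 ; 730 × 0.31 = 226 — total 662
10–19: 890 × 0.958 = 853
20–29: 1410 × 0.971 = 1369
30–39: 1280 × 0.944 = 1208
40–49: 490 × 0.963 = 472
50+: 730 × 0.946 + 440 × 0.477 = 691 + 210 = 901
Population now: 0–9=662, 10–19=853, 20–29=1369, 30–39=1208, 40–49=472, 50+=901
Period 2.
Births: 1369 × 0.341 = 467 ; 472 × 0.31 = 146 — total 613
10–19: 662 × 0.958 = 634
20–29: 853 × 0.971 = 828
30–39: 1369 × 0.944 = 1292
40–49: 1208 × 0.963 = 1163
50+: 472 × 0.946 + 901 × 0.477 = 447 + 430 = 877
Population now: 0–9=613, 10–19=634, 20–29=828, 30–39=1292, 40–49=1163, 50+=877
Period 3.
Births: 828 × 0.341 = 282 ; 1163 × 0.31 = 361 — total 643
10–19: 613 × 0.958 = 587
20–29: 634 × 0.971 = 616
30–39: 828 × 0.944 = 782
40–49: 1292 × 0.963 = 1244
50+: 1163 × 0.946 + 877 × 0.477 = 1100 + 418 = 1518
Population now: 0–9=643, 10–19=587, 20–29=616, 30–39=782, 40–49=1244, 50+=1518
Period 4.
Births: 616 × 0.341 = 210 ; 1244 × 0.31 = 386 — total 596
10–19: 643 × 0.958 = 616
20–29: 587 × 0.971 = 570
30–39: 616 × 0.944 = 582
40–49: 782 × 0.963 = 753
50+: 1244 × 0.946 + 1518 × 0.477 = 1177 + 724 = 1901
Population now: 0–9=596, 10–19=616, 20–29=570, 30–39=582, 40–49=753, 50+=1901
Total after period 4: 596 + 616 + 570 + 582 + 753 + 1901 = 5018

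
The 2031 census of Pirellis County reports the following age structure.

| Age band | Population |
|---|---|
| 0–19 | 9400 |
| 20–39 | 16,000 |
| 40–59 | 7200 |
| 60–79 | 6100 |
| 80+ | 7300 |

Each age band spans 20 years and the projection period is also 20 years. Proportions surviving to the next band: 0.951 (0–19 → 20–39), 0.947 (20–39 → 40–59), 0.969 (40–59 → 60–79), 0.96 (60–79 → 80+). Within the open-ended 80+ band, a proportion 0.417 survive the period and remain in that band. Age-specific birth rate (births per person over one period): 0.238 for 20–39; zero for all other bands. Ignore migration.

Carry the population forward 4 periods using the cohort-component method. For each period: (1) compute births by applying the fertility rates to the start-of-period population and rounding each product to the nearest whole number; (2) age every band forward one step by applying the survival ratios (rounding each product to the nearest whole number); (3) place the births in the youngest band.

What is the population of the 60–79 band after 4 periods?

3323

Let band 1 be 0–19 through band 5 = 80+.
— Period 1 —
Births: 16000 × 0.238 = 3808
Band 2: 9400 × 0.951 = 8939
Band 3: 16000 × 0.947 = 15152
Band 4: 7200 × 0.969 = 6977
Band 5: 6100 × 0.96 + 7300 × 0.417 = 5856 + 3044 = 8900
End of period: [3808, 8939, 15152, 6977, 8900]
— Period 2 —
Births: 8939 × 0.238 = 2127
Band 2: 3808 × 0.951 = 3621
Band 3: 8939 × 0.947 = 8465
Band 4: 15152 × 0.969 = 14682
Band 5: 6977 × 0.96 + 8900 × 0.417 = 6698 + 3711 = 10409
End of period: [2127, 3621, 8465, 14682, 10409]
— Period 3 —
Births: 3621 × 0.238 = 862
Band 2: 2127 × 0.951 = 2023
Band 3: 3621 × 0.947 = 3429
Band 4: 8465 × 0.969 = 8203
Band 5: 14682 × 0.96 + 10409 × 0.417 = 14095 + 4341 = 18436
End of period: [862, 2023, 3429, 8203, 18436]
— Period 4 —
Births: 2023 × 0.238 = 481
Band 2: 862 × 0.951 = 820
Band 3: 2023 × 0.947 = 1916
Band 4: 3429 × 0.969 = 3323
Band 5: 8203 × 0.96 + 18436 × 0.417 = 7875 + 7688 = 15563
End of period: [481, 820, 1916, 3323, 15563]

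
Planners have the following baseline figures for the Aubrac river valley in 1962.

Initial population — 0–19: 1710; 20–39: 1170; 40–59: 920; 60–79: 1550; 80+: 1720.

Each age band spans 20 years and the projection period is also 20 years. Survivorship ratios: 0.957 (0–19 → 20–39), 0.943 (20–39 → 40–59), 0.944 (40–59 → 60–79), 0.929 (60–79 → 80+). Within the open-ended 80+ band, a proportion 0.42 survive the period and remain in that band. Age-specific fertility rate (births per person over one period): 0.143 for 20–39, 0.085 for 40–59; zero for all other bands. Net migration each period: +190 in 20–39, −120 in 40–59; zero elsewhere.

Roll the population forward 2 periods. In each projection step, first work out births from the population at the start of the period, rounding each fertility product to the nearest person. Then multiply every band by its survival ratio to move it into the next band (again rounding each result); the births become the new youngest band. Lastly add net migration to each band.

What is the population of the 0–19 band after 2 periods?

Call the bands 1 to 5, youngest first.
After projecting period 1:
Births: 1170 × 0.143 = 167, 920 × 0.085 = 78 → 245
Band 2: 1710 × 0.957 = 1636
Band 3: 1170 × 0.943 = 1103
Band 4: 920 × 0.944 = 868
Band 5: 1550 × 0.929 + 1720 × 0.42 = 1440 + 722 = 2162
Net migration: Band 2 + 190 → 1826; Band 3 − 120 → 983
Giving 245 / 1826 / 983 / 868 / 2162.
After projecting period 2:
Births: 1826 × 0.143 = 261, 983 × 0.085 = 84 → 345
Band 2: 245 × 0.957 = 234
Band 3: 1826 × 0.943 = 1722
Band 4: 983 × 0.944 = 928
Band 5: 868 × 0.929 + 2162 × 0.42 = 806 + 908 = 1714
Net migration: Band 2 + 190 → 424; Band 3 − 120 → 1602
Giving 345 / 424 / 1602 / 928 / 1714.

345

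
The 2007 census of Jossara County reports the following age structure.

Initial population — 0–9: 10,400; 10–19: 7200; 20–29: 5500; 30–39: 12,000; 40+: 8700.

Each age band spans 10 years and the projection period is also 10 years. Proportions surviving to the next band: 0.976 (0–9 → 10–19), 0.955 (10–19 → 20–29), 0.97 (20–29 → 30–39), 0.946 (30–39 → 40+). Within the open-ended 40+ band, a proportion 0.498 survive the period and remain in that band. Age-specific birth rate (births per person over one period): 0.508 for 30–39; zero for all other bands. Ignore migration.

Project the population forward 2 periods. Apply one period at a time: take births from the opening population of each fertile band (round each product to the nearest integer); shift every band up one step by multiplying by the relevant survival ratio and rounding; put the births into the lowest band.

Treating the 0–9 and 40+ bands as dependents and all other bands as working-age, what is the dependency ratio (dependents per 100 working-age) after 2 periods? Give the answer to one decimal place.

(Groups numbered youngest = 1 to oldest = 5.)
After projecting period 1:
Births: 12000 × 0.508 = 6096
Group 2: 10400 × 0.976 = 10150
Group 3: 7200 × 0.955 = 6876
Group 4: 5500 × 0.97 = 5335
Group 5: 12000 × 0.946 + 8700 × 0.498 = 11352 + 4333 = 15685
→ [6096, 10150, 6876, 5335, 15685]
After projecting period 2:
Births: 5335 × 0.508 = 2710
Group 2: 6096 × 0.976 = 5950
Group 3: 10150 × 0.955 = 9693
Group 4: 6876 × 0.97 = 6670
Group 5: 5335 × 0.946 + 15685 × 0.498 = 5047 + 7811 = 12858
→ [2710, 5950, 9693, 6670, 12858]
Dependents (band 0–9 + band 40+) = 2710 + 12858 = 15568; working-age = 22313; ratio = 15568/22313 × 100 = 69.8

69.8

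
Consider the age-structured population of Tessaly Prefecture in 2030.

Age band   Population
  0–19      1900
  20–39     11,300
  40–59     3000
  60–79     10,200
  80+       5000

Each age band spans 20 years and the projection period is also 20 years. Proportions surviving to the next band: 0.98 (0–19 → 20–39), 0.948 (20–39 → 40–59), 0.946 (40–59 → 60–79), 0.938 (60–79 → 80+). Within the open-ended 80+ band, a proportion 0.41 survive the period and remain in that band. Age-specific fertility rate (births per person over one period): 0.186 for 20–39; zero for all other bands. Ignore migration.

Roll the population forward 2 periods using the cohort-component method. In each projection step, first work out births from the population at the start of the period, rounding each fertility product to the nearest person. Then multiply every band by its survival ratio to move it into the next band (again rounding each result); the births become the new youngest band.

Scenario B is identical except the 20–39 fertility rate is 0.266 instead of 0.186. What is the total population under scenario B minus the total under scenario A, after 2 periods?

Numbering the bands 1..5 from youngest to oldest:
Period 1.
Births: 11300 * 0.186 = 2102
Band 2: 1900 * 0.98 = 1862
Band 3: 11300 * 0.948 = 10712
Band 4: 3000 * 0.946 = 2838
Band 5: 10200 * 0.938 + 5000 * 0.41 = 9568 + 2050 = 11618
Population now: 0–19=2102, 20–39=1862, 40–59=10712, 60–79=2838, 80+=11618
Period 2.
Births: 1862 * 0.186 = 346
Band 2: 2102 * 0.98 = 2060
Band 3: 1862 * 0.948 = 1765
Band 4: 10712 * 0.946 = 10134
Band 5: 2838 * 0.938 + 11618 * 0.41 = 2662 + 4763 = 7425
Population now: 0–19=346, 20–39=2060, 40–59=1765, 60–79=10134, 80+=7425
Scenario A total after 2 periods: 21730
Scenario B projection —
Period 1.
Births: 11300 * 0.266 = 3006
Band 2: 1900 * 0.98 = 1862
Band 3: 11300 * 0.948 = 10712
Band 4: 3000 * 0.946 = 2838
Band 5: 10200 * 0.938 + 5000 * 0.41 = 9568 + 2050 = 11618
Population now: 0–19=3006, 20–39=1862, 40–59=10712, 60–79=2838, 80+=11618
Period 2.
Births: 1862 * 0.266 = 495
Band 2: 3006 * 0.98 = 2946
Band 3: 1862 * 0.948 = 1765
Band 4: 10712 * 0.946 = 10134
Band 5: 2838 * 0.938 + 11618 * 0.41 = 2662 + 4763 = 7425
Population now: 0–19=495, 20–39=2946, 40–59=1765, 60–79=10134, 80+=7425
Scenario B total after 2 periods: 22765
Difference B − A = 22765 − 21730 = 1035

1035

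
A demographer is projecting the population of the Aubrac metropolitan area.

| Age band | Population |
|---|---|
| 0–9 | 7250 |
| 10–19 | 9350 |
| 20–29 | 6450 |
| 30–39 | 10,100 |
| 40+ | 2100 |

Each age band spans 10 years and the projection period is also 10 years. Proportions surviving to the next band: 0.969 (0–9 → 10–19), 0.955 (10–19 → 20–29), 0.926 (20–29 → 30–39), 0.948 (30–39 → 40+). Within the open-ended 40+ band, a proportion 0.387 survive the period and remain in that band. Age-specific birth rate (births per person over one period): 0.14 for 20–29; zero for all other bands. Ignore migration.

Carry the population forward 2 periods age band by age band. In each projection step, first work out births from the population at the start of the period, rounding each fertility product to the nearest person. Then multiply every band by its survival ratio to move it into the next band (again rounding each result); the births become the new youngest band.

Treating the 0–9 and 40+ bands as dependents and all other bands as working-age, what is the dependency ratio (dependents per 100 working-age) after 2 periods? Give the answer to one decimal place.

Period 1.
Births: 6450 × 0.14 = 903
10–19: 7250 × 0.969 = 7025
20–29: 9350 × 0.955 = 8929
30–39: 6450 × 0.926 = 5973
40+: 10100 × 0.948 + 2100 × 0.387 = 9575 + 813 = 10388
End of period: [903, 7025, 8929, 5973, 10388]
Period 2.
Births: 8929 × 0.14 = 1250
10–19: 903 × 0.969 = 875
20–29: 7025 × 0.955 = 6709
30–39: 8929 × 0.926 = 8268
40+: 5973 × 0.948 + 10388 × 0.387 = 5662 + 4020 = 9682
End of period: [1250, 875, 6709, 8268, 9682]
Dependents (band 0–9 + band 40+) = 1250 + 9682 = 10932; working-age = 15852; ratio = 10932/15852 × 100 = 69.0

69.0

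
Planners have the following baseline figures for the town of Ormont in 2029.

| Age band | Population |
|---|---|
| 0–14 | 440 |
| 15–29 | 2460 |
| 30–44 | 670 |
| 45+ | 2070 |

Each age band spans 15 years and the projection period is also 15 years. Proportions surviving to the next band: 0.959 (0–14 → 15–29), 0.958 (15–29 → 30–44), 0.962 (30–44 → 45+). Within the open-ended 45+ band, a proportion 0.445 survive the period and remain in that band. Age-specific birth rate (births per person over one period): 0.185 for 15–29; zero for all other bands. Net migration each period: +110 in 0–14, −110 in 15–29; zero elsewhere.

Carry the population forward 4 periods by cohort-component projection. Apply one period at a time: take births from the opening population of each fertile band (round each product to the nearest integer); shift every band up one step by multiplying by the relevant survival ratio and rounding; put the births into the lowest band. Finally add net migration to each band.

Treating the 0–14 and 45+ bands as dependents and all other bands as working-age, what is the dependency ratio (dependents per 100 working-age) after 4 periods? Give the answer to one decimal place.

[period 1]
Births: 2460 * 0.185 = 455
15–29: 440 * 0.959 = 422
30–44: 2460 * 0.958 = 2357
45+: 670 * 0.962 + 2070 * 0.445 = 645 + 921 = 1566
Net migration: 0–14 + 110 → 565; 15–29 − 110 → 312
Giving 565 / 312 / 2357 / 1566.
[period 2]
Births: 312 * 0.185 = 58
15–29: 565 * 0.959 = 542
30–44: 312 * 0.958 = 299
45+: 2357 * 0.962 + 1566 * 0.445 = 2267 + 697 = 2964
Net migration: 0–14 + 110 → 168; 15–29 − 110 → 432
Giving 168 / 432 / 299 / 2964.
[period 3]
Births: 432 * 0.185 = 80
15–29: 168 * 0.959 = 161
30–44: 432 * 0.958 = 414
45+: 299 * 0.962 + 2964 * 0.445 = 288 + 1319 = 1607
Net migration: 0–14 + 110 → 190; 15–29 − 110 → 51
Giving 190 / 51 / 414 / 1607.
[period 4]
Births: 51 * 0.185 = 9
15–29: 190 * 0.959 = 182
30–44: 51 * 0.958 = 49
45+: 414 * 0.962 + 1607 * 0.445 = 398 + 715 = 1113
Net migration: 0–14 + 110 → 119; 15–29 − 110 → 72
Giving 119 / 72 / 49 / 1113.
Dependents (band 0–14 + band 45+) = 119 + 1113 = 1232; working-age = 121; ratio = 1232/121 × 100 = 1018.2

1018.2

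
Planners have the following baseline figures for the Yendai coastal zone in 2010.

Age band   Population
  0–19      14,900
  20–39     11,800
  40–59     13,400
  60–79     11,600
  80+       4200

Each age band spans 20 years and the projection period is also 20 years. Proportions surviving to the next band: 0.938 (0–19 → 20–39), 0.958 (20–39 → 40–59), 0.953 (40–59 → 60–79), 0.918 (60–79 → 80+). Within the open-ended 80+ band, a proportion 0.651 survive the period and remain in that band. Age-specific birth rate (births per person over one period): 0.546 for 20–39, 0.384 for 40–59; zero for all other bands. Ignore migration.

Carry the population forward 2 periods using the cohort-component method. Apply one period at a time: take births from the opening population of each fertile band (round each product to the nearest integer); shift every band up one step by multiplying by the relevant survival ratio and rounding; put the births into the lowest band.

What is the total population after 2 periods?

Let group 1 be 0–19 through group 5 = 80+.
Period 1:
Births: 11800 * 0.546 = 6443  |  13400 * 0.384 = 5146 ⇒ total 11589
Group 2: 14900 * 0.938 = 13976
Group 3: 11800 * 0.958 = 11304
Group 4: 13400 * 0.953 = 12770
Group 5: 11600 * 0.918 + 4200 * 0.651 = 10649 + 2734 = 13383
End of period: [11589, 13976, 11304, 12770, 13383]
Period 2:
Births: 13976 * 0.546 = 7631  |  11304 * 0.384 = 4341 ⇒ total 11972
Group 2: 11589 * 0.938 = 10870
Group 3: 13976 * 0.958 = 13389
Group 4: 11304 * 0.953 = 10773
Group 5: 12770 * 0.918 + 13383 * 0.651 = 11723 + 8712 = 20435
End of period: [11972, 10870, 13389, 10773, 20435]
Total after period 2: 11972 + 10870 + 13389 + 10773 + 20435 = 67439

67439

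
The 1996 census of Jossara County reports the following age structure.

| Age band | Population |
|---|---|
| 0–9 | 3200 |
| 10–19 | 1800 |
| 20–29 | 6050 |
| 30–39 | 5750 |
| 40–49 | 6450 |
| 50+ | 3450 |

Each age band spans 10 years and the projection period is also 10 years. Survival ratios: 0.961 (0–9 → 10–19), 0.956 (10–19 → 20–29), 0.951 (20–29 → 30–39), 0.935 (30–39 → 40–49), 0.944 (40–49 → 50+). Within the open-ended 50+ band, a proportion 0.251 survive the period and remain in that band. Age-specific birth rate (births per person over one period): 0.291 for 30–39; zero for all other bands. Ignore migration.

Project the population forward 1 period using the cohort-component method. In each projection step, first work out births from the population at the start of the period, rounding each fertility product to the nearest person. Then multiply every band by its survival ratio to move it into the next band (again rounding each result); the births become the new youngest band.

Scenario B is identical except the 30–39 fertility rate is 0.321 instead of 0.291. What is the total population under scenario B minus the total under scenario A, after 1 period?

173

After projecting period 1:
Births: 5750 × 0.291 = 1673
10–19: 3200 × 0.961 = 3075
20–29: 1800 × 0.956 = 1721
30–39: 6050 × 0.951 = 5754
40–49: 5750 × 0.935 = 5376
50+: 6450 × 0.944 + 3450 × 0.251 = 6089 + 866 = 6955
→ [1673, 3075, 1721, 5754, 5376, 6955]
Scenario A total after 1 period: 24554
Scenario B projection —
After projecting period 1:
Births: 5750 × 0.321 = 1846
10–19: 3200 × 0.961 = 3075
20–29: 1800 × 0.956 = 1721
30–39: 6050 × 0.951 = 5754
40–49: 5750 × 0.935 = 5376
50+: 6450 × 0.944 + 3450 × 0.251 = 6089 + 866 = 6955
→ [1846, 3075, 1721, 5754, 5376, 6955]
Scenario B total after 1 period: 24727
Difference B − A = 24727 − 24554 = 173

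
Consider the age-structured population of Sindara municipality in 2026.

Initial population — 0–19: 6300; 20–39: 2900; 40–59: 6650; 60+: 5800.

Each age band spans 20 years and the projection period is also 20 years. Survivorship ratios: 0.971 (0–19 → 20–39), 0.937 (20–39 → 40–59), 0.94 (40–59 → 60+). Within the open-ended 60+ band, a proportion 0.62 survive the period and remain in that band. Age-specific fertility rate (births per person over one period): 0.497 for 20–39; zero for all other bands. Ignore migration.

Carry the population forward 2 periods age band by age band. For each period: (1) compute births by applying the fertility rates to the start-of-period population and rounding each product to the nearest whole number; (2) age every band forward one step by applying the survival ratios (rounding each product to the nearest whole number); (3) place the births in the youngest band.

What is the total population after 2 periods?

After projecting period 1:
Births: 2900 × 0.497 = 1441
20–39: 6300 × 0.971 = 6117
40–59: 2900 × 0.937 = 2717
60+: 6650 × 0.94 + 5800 × 0.62 = 6251 + 3596 = 9847
→ [1441, 6117, 2717, 9847]
After projecting period 2:
Births: 6117 × 0.497 = 3040
20–39: 1441 × 0.971 = 1399
40–59: 6117 × 0.937 = 5732
60+: 2717 × 0.94 + 9847 × 0.62 = 2554 + 6105 = 8659
→ [3040, 1399, 5732, 8659]
Total after period 2: 3040 + 1399 + 5732 + 8659 = 18830

18830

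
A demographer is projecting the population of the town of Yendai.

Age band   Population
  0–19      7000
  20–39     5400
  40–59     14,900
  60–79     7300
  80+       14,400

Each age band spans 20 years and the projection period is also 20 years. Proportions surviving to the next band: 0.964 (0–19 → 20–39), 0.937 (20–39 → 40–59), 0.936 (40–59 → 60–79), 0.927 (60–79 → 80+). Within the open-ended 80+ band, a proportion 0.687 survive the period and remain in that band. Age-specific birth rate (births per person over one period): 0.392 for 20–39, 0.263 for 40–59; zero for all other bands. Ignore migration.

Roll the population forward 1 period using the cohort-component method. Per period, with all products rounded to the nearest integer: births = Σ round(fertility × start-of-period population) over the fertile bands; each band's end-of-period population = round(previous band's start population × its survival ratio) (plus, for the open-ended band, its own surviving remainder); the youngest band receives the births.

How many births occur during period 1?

Period 1:
Births: 5400 × 0.392 = 2117 ; 14900 × 0.263 = 3919 — total 6036
20–39: 7000 × 0.964 = 6748
40–59: 5400 × 0.937 = 5060
60–79: 14900 × 0.936 = 13946
80+: 7300 × 0.927 + 14400 × 0.687 = 6767 + 9893 = 16660
End of period: [6036, 6748, 5060, 13946, 16660]

6036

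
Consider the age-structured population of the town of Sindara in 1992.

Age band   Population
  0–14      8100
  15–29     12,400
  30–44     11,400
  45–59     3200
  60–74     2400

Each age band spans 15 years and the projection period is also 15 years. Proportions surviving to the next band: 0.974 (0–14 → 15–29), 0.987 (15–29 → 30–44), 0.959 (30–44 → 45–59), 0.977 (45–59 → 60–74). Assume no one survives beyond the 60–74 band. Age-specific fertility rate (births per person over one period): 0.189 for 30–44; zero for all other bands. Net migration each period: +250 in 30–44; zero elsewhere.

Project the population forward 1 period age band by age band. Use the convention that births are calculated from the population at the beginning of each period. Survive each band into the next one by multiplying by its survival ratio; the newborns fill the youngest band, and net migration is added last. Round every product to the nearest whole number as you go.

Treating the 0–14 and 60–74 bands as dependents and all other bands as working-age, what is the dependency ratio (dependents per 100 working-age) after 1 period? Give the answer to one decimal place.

Period 1:
Births: 11400 × 0.189 = 2155
15–29: 8100 × 0.974 = 7889
30–44: 12400 × 0.987 = 12239
45–59: 11400 × 0.959 = 10933
60–74: 3200 × 0.977 = 3126
Net migration: 30–44 + 250 → 12489
End of period: [2155, 7889, 12489, 10933, 3126]
Dependents (band 0–14 + band 60–74) = 2155 + 3126 = 5281; working-age = 31311; ratio = 5281/31311 × 100 = 16.9

16.9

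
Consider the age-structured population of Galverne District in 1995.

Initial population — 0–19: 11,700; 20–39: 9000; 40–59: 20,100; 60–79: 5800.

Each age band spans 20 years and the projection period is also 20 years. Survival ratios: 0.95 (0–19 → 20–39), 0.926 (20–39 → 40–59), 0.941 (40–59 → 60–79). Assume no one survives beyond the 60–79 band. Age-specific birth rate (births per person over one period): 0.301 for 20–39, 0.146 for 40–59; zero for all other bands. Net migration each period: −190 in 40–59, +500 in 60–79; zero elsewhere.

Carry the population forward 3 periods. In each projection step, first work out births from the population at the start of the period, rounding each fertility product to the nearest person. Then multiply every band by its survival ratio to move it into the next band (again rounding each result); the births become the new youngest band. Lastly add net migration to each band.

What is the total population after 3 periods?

22178

— Period 1 —
Births: 9000 * 0.301 = 2709 ; 20100 * 0.146 = 2935 — total 5644
20–39: 11700 * 0.95 = 11115
40–59: 9000 * 0.926 = 8334
60–79: 20100 * 0.941 = 18914
Net migration: 40–59 − 190 → 8144; 60–79 + 500 → 19414
End of period: [5644, 11115, 8144, 19414]
— Period 2 —
Births: 11115 * 0.301 = 3346 ; 8144 * 0.146 = 1189 — total 4535
20–39: 5644 * 0.95 = 5362
40–59: 11115 * 0.926 = 10292
60–79: 8144 * 0.941 = 7664
Net migration: 40–59 − 190 → 10102; 60–79 + 500 → 8164
End of period: [4535, 5362, 10102, 8164]
— Period 3 —
Births: 5362 * 0.301 = 1614 ; 10102 * 0.146 = 1475 — total 3089
20–39: 4535 * 0.95 = 4308
40–59: 5362 * 0.926 = 4965
60–79: 10102 * 0.941 = 9506
Net migration: 40–59 − 190 → 4775; 60–79 + 500 → 10006
End of period: [3089, 4308, 4775, 10006]
Total after period 3: 3089 + 4308 + 4775 + 10006 = 22178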